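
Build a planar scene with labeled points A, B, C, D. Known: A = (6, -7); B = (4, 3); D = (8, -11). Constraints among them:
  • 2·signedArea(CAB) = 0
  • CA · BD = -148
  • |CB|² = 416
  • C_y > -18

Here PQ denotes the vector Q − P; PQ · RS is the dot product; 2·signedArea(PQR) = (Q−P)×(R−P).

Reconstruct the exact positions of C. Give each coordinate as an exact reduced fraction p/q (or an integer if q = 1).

1. C_x = 8  [2·signedArea(CAB) = 0 ∩ CA · BD = -148]
2. C_y = -17  [2·signedArea(CAB) = 0 ∩ CA · BD = -148]
   → C = (8, -17)

C = (8, -17)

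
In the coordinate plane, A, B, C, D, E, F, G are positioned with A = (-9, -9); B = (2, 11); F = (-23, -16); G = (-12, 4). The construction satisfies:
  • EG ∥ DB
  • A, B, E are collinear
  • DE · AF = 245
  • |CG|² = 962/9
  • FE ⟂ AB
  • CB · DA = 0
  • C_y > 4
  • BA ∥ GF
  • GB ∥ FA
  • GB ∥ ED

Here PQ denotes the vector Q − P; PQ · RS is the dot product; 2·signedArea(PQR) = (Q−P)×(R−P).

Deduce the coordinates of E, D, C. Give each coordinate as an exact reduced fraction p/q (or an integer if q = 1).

C = (-5/3, 13/3)
D = (-629/521, -6922/521)
E = (-7923/521, -10569/521)

1. E_x = -7923/521  [A, B, E are collinear ∩ FE ⟂ AB]
2. E_y = -10569/521  [A, B, E are collinear ∩ FE ⟂ AB]
   → E = (-7923/521, -10569/521)
3. D_x = -629/521  [EG ∥ DB ∩ GB ∥ ED]
4. D_y = -6922/521  [EG ∥ DB ∩ GB ∥ ED]
   → D = (-629/521, -6922/521)
5. C_x = -5/3  [line 4060/521·x + -2233/521·y + 16443/521 = 0 ∩ |CG|² = 962/9]
6. C_y = 13/3  [line 4060/521·x + -2233/521·y + 16443/521 = 0 ∩ |CG|² = 962/9]
   → C = (-5/3, 13/3)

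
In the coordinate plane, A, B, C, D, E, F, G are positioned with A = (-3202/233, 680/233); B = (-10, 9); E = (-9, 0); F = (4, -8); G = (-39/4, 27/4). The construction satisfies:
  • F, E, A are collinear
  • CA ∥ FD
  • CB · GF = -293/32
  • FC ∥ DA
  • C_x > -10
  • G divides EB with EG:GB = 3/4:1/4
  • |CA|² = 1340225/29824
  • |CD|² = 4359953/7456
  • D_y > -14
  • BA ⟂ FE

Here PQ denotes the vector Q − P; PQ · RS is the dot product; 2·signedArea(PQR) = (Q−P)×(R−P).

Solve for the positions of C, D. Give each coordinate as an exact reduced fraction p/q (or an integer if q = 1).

1. C_x = -159/16  [line -55/4·x + 59/4·y + -8355/32 = 0 ∩ |CA|² = 1340225/29824]
2. C_y = 135/16  [line -55/4·x + 59/4·y + -8355/32 = 0 ∩ |CA|² = 1340225/29824]
   → C = (-159/16, 135/16)
3. D_x = 727/3728  [FC ∥ DA ∩ CA ∥ FD]
4. D_y = -50399/3728  [FC ∥ DA ∩ CA ∥ FD]
   → D = (727/3728, -50399/3728)

C = (-159/16, 135/16)
D = (727/3728, -50399/3728)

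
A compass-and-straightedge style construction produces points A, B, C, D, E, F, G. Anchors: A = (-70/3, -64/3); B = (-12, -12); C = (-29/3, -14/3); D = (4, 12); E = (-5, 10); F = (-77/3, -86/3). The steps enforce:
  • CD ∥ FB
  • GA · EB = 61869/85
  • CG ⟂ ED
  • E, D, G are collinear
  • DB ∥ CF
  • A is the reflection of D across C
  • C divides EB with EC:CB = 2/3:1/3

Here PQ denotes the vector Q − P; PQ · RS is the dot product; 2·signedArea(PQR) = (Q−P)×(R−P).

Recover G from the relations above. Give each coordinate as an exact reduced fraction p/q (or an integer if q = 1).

1. G_x = -1067/85  [E, D, G are collinear ∩ CG ⟂ ED]
2. G_y = 2122/255  [E, D, G are collinear ∩ CG ⟂ ED]
   → G = (-1067/85, 2122/255)

G = (-1067/85, 2122/255)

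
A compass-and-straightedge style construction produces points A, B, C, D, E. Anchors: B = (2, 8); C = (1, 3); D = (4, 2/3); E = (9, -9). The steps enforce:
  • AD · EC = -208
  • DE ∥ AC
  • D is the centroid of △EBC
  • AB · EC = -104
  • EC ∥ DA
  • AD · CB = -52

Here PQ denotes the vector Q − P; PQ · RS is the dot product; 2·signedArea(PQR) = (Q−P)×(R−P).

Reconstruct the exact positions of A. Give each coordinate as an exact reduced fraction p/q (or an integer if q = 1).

A = (-4, 38/3)

1. A_x = -4  [DE ∥ AC ∩ EC ∥ DA]
2. A_y = 38/3  [DE ∥ AC ∩ EC ∥ DA]
   → A = (-4, 38/3)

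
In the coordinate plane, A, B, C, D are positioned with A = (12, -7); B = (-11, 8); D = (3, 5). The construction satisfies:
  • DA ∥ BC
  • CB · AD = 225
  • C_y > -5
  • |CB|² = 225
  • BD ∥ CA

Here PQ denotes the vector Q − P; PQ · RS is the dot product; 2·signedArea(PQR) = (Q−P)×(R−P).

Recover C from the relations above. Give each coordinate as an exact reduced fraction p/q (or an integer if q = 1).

1. C_x = -2  [BD ∥ CA ∩ DA ∥ BC]
2. C_y = -4  [BD ∥ CA ∩ DA ∥ BC]
   → C = (-2, -4)

C = (-2, -4)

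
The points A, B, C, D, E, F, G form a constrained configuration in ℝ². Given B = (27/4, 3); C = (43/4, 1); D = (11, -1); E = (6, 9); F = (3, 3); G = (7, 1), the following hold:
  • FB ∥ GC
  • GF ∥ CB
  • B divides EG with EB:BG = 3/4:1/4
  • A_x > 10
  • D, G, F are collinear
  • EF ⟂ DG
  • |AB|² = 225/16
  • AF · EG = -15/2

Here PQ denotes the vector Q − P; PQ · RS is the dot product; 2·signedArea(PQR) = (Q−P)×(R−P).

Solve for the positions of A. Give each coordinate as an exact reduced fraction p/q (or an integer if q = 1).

1. A_x = 21/2  [line -1·x + 8·y + -27/2 = 0 ∩ |AB|² = 225/16]
2. A_y = 3  [line -1·x + 8·y + -27/2 = 0 ∩ |AB|² = 225/16]
   → A = (21/2, 3)

A = (21/2, 3)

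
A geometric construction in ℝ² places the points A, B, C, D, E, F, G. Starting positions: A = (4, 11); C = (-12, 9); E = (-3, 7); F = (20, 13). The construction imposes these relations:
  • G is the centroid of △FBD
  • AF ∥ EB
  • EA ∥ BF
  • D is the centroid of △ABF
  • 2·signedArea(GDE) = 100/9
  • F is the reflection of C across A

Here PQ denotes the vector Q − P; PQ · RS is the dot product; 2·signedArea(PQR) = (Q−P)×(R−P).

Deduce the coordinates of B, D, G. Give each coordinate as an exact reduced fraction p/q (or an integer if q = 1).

B = (13, 9)
D = (37/3, 11)
G = (136/9, 11)

1. B_x = 13  [EA ∥ BF ∩ AF ∥ EB]
2. B_y = 9  [EA ∥ BF ∩ AF ∥ EB]
   → B = (13, 9)
3. D_x = 37/3  [D is the centroid of △ABF]
4. D_y = 11  [D is the centroid of △ABF]
   → D = (37/3, 11)
5. G_x = 136/9  [G is the centroid of △FBD]
6. G_y = 11  [G is the centroid of △FBD]
   → G = (136/9, 11)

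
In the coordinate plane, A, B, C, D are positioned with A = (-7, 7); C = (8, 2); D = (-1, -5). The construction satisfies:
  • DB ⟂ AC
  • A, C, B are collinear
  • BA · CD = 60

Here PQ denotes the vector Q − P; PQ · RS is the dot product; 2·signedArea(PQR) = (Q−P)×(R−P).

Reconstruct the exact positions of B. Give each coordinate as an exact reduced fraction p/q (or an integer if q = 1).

B = (2, 4)

1. B_x = 2  [A, C, B are collinear ∩ DB ⟂ AC]
2. B_y = 4  [A, C, B are collinear ∩ DB ⟂ AC]
   → B = (2, 4)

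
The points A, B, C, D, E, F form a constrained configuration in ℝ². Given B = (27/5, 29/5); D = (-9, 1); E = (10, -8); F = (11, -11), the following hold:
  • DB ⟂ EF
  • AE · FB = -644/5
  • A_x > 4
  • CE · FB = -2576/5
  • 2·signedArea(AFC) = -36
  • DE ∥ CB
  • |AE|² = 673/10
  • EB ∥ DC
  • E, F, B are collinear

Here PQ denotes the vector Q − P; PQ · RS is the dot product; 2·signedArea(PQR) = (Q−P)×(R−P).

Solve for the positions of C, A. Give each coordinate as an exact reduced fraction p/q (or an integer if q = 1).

A = (41/10, -23/10)
C = (-68/5, 74/5)

1. C_x = -68/5  [DE ∥ CB ∩ EB ∥ DC]
2. C_y = 74/5  [DE ∥ CB ∩ EB ∥ DC]
   → C = (-68/5, 74/5)
3. A_x = 41/10  [2·signedArea(AFC) = -36 ∩ AE · FB = -644/5]
4. A_y = -23/10  [2·signedArea(AFC) = -36 ∩ AE · FB = -644/5]
   → A = (41/10, -23/10)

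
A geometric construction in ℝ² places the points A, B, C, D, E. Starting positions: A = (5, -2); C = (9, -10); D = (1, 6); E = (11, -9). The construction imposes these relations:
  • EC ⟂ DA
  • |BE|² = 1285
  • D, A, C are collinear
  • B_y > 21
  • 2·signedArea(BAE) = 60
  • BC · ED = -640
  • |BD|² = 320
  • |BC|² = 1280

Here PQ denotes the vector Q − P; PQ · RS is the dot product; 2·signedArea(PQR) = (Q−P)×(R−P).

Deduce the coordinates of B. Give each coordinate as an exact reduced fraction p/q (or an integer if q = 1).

1. B_x = -7  [BC · ED = -640 ∩ 2·signedArea(BAE) = 60]
2. B_y = 22  [BC · ED = -640 ∩ 2·signedArea(BAE) = 60]
   → B = (-7, 22)

B = (-7, 22)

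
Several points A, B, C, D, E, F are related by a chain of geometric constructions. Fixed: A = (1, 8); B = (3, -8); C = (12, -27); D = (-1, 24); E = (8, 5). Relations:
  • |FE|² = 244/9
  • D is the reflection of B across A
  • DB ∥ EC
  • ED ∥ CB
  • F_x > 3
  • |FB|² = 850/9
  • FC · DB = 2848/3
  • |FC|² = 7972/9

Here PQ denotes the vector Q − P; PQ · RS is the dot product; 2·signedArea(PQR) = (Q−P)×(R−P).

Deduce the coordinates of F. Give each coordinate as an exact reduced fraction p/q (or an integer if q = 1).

1. F_x = 4  [line -4·x + 32·y + -112/3 = 0 ∩ |FB|² = 850/9]
2. F_y = 5/3  [line -4·x + 32·y + -112/3 = 0 ∩ |FB|² = 850/9]
   → F = (4, 5/3)

F = (4, 5/3)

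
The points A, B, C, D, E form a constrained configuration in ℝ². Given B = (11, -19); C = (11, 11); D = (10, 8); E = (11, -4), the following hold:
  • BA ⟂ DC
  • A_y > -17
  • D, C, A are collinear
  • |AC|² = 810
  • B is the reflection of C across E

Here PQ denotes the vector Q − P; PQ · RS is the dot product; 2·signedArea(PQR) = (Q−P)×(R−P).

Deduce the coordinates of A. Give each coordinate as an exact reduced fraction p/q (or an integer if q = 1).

A = (2, -16)

1. A_x = 2  [D, C, A are collinear ∩ BA ⟂ DC]
2. A_y = -16  [D, C, A are collinear ∩ BA ⟂ DC]
   → A = (2, -16)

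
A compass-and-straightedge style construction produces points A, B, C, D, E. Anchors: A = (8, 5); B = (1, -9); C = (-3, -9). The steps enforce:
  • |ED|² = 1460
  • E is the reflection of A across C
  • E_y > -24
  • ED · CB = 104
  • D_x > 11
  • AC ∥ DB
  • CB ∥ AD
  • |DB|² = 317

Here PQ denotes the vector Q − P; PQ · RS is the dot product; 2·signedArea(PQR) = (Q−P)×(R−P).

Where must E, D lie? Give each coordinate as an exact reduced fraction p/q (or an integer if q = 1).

D = (12, 5)
E = (-14, -23)

1. E_x = -14  [E is the reflection of A across C]
2. E_y = -23  [E is the reflection of A across C]
   → E = (-14, -23)
3. D_x = 12  [AC ∥ DB ∩ CB ∥ AD]
4. D_y = 5  [AC ∥ DB ∩ CB ∥ AD]
   → D = (12, 5)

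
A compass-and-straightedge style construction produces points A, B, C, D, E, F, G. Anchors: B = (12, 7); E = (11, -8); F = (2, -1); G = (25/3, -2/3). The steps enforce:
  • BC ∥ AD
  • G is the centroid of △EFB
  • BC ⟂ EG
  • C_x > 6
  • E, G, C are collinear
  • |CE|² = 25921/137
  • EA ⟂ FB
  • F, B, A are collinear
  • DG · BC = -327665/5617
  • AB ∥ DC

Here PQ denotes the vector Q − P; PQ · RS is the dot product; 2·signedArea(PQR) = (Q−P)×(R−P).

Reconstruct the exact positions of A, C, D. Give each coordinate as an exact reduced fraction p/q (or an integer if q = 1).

1. A_x = 167/41  [F, B, A are collinear ∩ EA ⟂ FB]
2. A_y = 27/41  [F, B, A are collinear ∩ EA ⟂ FB]
   → A = (167/41, 27/41)
3. C_x = 863/137  [E, G, C are collinear ∩ BC ⟂ EG]
4. C_y = 675/137  [E, G, C are collinear ∩ BC ⟂ EG]
   → C = (863/137, 675/137)
5. D_x = -9142/5617  [AB ∥ DC ∩ BC ∥ AD]
6. D_y = -7945/5617  [AB ∥ DC ∩ BC ∥ AD]
   → D = (-9142/5617, -7945/5617)

A = (167/41, 27/41)
C = (863/137, 675/137)
D = (-9142/5617, -7945/5617)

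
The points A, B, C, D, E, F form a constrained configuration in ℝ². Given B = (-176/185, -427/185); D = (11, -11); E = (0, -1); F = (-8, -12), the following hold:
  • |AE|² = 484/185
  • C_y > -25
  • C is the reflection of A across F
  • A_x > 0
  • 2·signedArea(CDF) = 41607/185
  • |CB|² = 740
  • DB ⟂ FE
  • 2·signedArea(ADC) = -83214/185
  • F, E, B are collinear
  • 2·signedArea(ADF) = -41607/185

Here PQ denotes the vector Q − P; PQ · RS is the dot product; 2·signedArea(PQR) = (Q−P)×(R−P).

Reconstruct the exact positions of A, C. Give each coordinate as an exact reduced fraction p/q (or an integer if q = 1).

1. A_x = 176/185  [line 1·x + -19·y + 907/185 = 0 ∩ |AE|² = 484/185]
2. A_y = 57/185  [line 1·x + -19·y + 907/185 = 0 ∩ |AE|² = 484/185]
   → A = (176/185, 57/185)
3. C_x = -3136/185  [C is the reflection of A across F]
4. C_y = -4497/185  [C is the reflection of A across F]
   → C = (-3136/185, -4497/185)

A = (176/185, 57/185)
C = (-3136/185, -4497/185)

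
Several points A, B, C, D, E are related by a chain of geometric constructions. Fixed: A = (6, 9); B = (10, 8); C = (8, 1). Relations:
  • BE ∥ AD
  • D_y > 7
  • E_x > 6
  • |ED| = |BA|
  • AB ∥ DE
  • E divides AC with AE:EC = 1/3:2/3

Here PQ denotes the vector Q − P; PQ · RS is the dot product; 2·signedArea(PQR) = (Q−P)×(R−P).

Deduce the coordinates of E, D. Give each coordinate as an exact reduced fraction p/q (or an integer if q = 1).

D = (8/3, 22/3)
E = (20/3, 19/3)

1. E_x = 20/3  [E divides AC with AE:EC = 1/3:2/3]
2. E_y = 19/3  [E divides AC with AE:EC = 1/3:2/3]
   → E = (20/3, 19/3)
3. D_x = 8/3  [AB ∥ DE ∩ BE ∥ AD]
4. D_y = 22/3  [AB ∥ DE ∩ BE ∥ AD]
   → D = (8/3, 22/3)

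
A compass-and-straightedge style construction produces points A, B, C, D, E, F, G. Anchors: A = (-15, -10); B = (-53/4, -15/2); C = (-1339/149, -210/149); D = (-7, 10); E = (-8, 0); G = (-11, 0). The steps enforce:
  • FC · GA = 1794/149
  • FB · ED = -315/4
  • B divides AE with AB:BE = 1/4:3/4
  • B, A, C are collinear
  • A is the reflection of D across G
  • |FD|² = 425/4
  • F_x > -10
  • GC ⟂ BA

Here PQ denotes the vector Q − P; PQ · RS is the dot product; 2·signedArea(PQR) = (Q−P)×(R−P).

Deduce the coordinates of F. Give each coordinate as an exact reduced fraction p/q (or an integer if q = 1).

F = (-19/2, 0)

1. F_x = -19/2  [FC · GA = 1794/149 ∩ FB · ED = -315/4]
2. F_y = 0  [FC · GA = 1794/149 ∩ FB · ED = -315/4]
   → F = (-19/2, 0)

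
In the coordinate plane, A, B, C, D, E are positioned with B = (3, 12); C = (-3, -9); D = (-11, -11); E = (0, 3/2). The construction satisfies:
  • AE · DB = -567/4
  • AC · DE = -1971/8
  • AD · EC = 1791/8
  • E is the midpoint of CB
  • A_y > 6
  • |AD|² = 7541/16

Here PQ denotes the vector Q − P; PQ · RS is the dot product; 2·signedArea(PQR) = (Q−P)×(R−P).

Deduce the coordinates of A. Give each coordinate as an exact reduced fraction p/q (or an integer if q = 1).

1. A_x = 3/2  [AD · EC = 1791/8 ∩ AC · DE = -1971/8]
2. A_y = 27/4  [AD · EC = 1791/8 ∩ AC · DE = -1971/8]
   → A = (3/2, 27/4)

A = (3/2, 27/4)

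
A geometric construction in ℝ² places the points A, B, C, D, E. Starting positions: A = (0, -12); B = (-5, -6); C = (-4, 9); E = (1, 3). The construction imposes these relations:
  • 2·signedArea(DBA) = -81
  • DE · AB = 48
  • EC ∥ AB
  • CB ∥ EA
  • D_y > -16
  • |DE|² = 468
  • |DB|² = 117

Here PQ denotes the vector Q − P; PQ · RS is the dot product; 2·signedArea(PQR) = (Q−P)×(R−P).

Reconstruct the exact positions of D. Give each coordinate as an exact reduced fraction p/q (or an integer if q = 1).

D = (-11, -15)

1. D_x = -11  [2·signedArea(DBA) = -81 ∩ DE · AB = 48]
2. D_y = -15  [2·signedArea(DBA) = -81 ∩ DE · AB = 48]
   → D = (-11, -15)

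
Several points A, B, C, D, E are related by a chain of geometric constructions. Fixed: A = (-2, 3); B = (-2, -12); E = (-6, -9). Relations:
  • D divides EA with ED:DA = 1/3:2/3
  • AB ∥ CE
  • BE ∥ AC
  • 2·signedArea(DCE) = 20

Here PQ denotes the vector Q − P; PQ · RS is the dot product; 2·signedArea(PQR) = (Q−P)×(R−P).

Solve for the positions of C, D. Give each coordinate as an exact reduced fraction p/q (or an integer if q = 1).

1. C_x = -6  [AB ∥ CE ∩ BE ∥ AC]
2. C_y = 6  [AB ∥ CE ∩ BE ∥ AC]
   → C = (-6, 6)
3. D_x = -14/3  [D divides EA with ED:DA = 1/3:2/3]
4. D_y = -5  [D divides EA with ED:DA = 1/3:2/3]
   → D = (-14/3, -5)

C = (-6, 6)
D = (-14/3, -5)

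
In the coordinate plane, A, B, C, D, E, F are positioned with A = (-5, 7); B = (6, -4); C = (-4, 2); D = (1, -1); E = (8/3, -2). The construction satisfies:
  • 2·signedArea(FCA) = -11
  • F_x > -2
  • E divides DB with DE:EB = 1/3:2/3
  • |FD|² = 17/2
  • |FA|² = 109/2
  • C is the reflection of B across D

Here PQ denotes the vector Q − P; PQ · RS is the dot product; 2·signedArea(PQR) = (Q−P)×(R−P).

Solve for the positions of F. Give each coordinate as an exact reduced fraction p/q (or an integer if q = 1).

1. F_x = -3/2  [line -5·x + -1·y + -7 = 0 ∩ |FA|² = 109/2]
2. F_y = 1/2  [line -5·x + -1·y + -7 = 0 ∩ |FA|² = 109/2]
   → F = (-3/2, 1/2)

F = (-3/2, 1/2)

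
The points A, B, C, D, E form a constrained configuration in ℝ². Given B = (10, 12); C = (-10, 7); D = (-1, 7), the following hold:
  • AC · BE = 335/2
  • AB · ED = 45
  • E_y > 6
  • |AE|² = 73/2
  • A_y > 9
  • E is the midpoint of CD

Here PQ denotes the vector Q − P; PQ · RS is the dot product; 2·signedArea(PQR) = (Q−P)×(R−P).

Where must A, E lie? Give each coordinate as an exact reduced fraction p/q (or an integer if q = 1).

A = (0, 19/2)
E = (-11/2, 7)

1. E_x = -11/2  [E is the midpoint of CD]
2. E_y = 7  [E is the midpoint of CD]
   → E = (-11/2, 7)
3. A_x = 0  [AB · ED = 45 ∩ AC · BE = 335/2]
4. A_y = 19/2  [AB · ED = 45 ∩ AC · BE = 335/2]
   → A = (0, 19/2)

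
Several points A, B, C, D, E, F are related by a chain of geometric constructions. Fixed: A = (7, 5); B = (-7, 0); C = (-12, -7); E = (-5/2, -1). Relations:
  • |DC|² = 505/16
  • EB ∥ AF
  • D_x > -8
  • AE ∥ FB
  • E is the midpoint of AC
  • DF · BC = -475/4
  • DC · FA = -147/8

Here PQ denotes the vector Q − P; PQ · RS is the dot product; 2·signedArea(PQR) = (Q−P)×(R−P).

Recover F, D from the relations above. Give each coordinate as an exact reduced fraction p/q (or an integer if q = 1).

D = (-29/4, -4)
F = (5/2, 6)

1. F_x = 5/2  [AE ∥ FB ∩ EB ∥ AF]
2. F_y = 6  [AE ∥ FB ∩ EB ∥ AF]
   → F = (5/2, 6)
3. D_x = -29/4  [DC · FA = -147/8 ∩ DF · BC = -475/4]
4. D_y = -4  [DC · FA = -147/8 ∩ DF · BC = -475/4]
   → D = (-29/4, -4)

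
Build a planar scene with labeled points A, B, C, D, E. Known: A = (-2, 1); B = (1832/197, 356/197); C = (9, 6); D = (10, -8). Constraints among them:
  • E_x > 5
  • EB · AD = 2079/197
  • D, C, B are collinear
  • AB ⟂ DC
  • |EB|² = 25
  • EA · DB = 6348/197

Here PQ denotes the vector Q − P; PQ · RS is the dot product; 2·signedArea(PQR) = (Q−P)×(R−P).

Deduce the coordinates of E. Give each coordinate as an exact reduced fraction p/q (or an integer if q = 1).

1. E_x = 1136/197  [EA · DB = 6348/197 ∩ EB · AD = 2079/197]
2. E_y = -341/197  [EA · DB = 6348/197 ∩ EB · AD = 2079/197]
   → E = (1136/197, -341/197)

E = (1136/197, -341/197)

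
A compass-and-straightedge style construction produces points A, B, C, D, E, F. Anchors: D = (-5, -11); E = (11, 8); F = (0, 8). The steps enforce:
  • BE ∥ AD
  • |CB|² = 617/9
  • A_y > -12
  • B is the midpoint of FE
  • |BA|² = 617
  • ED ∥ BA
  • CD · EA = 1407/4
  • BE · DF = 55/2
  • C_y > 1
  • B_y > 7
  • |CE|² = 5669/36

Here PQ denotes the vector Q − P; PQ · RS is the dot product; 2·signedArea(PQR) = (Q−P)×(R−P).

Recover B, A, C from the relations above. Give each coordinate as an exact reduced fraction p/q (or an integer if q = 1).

1. B_x = 11/2  [B is the midpoint of FE]
2. B_y = 8  [B is the midpoint of FE]
   → B = (11/2, 8)
3. A_x = -21/2  [BE ∥ AD ∩ ED ∥ BA]
4. A_y = -11  [BE ∥ AD ∩ ED ∥ BA]
   → A = (-21/2, -11)
5. C_x = 1/6  [line 43/2·x + 19·y + -141/4 = 0 ∩ |CE|² = 5669/36]
6. C_y = 5/3  [line 43/2·x + 19·y + -141/4 = 0 ∩ |CE|² = 5669/36]
   → C = (1/6, 5/3)

A = (-21/2, -11)
B = (11/2, 8)
C = (1/6, 5/3)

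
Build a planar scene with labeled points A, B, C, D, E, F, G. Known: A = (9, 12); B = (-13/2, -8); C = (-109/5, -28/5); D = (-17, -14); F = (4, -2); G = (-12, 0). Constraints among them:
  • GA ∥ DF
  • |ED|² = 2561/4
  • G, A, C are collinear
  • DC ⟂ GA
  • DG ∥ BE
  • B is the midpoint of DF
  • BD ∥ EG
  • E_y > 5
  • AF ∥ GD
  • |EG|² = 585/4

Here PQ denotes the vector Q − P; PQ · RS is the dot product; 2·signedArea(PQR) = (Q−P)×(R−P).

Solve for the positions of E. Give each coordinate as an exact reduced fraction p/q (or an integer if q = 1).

E = (-3/2, 6)

1. E_x = -3/2  [BD ∥ EG ∩ DG ∥ BE]
2. E_y = 6  [BD ∥ EG ∩ DG ∥ BE]
   → E = (-3/2, 6)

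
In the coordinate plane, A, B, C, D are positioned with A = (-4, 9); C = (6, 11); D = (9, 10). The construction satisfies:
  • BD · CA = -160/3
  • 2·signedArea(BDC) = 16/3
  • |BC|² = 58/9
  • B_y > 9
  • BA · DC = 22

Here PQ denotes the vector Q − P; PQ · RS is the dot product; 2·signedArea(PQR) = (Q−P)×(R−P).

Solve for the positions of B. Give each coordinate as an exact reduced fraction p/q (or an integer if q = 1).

1. B_x = 11/3  [BD · CA = -160/3 ∩ BA · DC = 22]
2. B_y = 10  [BD · CA = -160/3 ∩ BA · DC = 22]
   → B = (11/3, 10)

B = (11/3, 10)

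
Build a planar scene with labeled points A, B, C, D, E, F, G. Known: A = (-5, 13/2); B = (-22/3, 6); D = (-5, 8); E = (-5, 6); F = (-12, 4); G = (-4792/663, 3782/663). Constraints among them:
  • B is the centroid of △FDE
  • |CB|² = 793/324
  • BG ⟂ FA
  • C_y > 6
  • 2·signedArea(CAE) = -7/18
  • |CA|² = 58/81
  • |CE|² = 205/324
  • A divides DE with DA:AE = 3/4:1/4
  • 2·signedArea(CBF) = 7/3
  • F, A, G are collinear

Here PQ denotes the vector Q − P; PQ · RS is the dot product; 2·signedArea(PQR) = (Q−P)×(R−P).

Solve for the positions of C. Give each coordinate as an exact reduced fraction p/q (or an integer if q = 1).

C = (-52/9, 37/6)

1. C_x = -52/9  [2·signedArea(CAE) = -7/18 ∩ 2·signedArea(CBF) = 7/3]
2. C_y = 37/6  [2·signedArea(CAE) = -7/18 ∩ 2·signedArea(CBF) = 7/3]
   → C = (-52/9, 37/6)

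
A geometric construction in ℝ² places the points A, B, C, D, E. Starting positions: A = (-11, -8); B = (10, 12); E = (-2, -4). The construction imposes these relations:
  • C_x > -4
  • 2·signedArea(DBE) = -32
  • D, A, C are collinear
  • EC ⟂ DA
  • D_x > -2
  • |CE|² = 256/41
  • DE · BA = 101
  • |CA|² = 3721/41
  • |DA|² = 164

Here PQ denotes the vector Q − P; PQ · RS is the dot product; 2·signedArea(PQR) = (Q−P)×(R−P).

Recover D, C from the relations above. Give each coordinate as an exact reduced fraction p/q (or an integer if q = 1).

1. D_x = -1  [2·signedArea(DBE) = -32 ∩ DE · BA = 101]
2. D_y = 0  [2·signedArea(DBE) = -32 ∩ DE · BA = 101]
   → D = (-1, 0)
3. C_x = -146/41  [D, A, C are collinear ∩ EC ⟂ DA]
4. C_y = -84/41  [D, A, C are collinear ∩ EC ⟂ DA]
   → C = (-146/41, -84/41)

C = (-146/41, -84/41)
D = (-1, 0)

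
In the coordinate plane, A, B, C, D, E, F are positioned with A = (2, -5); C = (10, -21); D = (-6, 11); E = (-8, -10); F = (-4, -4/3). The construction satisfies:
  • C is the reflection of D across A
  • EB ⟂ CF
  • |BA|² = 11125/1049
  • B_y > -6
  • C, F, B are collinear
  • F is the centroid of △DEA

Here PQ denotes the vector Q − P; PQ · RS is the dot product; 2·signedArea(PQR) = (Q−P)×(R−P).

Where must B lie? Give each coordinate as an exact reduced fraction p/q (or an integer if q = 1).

B = (-1312/1049, -5450/1049)

1. B_x = -1312/1049  [C, F, B are collinear ∩ EB ⟂ CF]
2. B_y = -5450/1049  [C, F, B are collinear ∩ EB ⟂ CF]
   → B = (-1312/1049, -5450/1049)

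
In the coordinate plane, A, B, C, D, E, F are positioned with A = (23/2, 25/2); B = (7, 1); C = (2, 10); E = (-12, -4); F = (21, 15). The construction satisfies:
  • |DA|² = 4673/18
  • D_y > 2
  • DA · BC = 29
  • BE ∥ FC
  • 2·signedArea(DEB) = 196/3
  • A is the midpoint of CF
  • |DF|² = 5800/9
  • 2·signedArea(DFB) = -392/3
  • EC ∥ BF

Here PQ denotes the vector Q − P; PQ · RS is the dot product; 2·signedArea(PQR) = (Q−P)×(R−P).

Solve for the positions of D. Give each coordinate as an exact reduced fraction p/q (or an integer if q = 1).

1. D_x = -1  [2·signedArea(DEB) = 196/3 ∩ DA · BC = 29]
2. D_y = 7/3  [2·signedArea(DEB) = 196/3 ∩ DA · BC = 29]
   → D = (-1, 7/3)

D = (-1, 7/3)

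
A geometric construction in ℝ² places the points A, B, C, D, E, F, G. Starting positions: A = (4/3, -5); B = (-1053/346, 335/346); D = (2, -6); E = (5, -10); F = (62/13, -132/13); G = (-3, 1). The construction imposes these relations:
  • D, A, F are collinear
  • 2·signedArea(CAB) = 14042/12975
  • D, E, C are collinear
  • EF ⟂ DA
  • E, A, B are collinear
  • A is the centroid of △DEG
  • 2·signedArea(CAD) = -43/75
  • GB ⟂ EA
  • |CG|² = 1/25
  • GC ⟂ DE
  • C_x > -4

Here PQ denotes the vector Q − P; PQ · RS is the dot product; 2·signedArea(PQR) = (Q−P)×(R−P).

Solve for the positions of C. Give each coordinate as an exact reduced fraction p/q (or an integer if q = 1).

C = (-79/25, 22/25)

1. C_x = -79/25  [D, E, C are collinear ∩ GC ⟂ DE]
2. C_y = 22/25  [D, E, C are collinear ∩ GC ⟂ DE]
   → C = (-79/25, 22/25)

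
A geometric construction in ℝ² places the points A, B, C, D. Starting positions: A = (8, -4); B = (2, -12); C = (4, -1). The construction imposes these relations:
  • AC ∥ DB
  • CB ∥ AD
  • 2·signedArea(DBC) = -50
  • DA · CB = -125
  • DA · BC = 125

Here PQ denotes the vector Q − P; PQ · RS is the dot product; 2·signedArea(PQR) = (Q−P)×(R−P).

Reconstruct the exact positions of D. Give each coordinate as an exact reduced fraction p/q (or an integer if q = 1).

D = (6, -15)

1. D_x = 6  [AC ∥ DB ∩ CB ∥ AD]
2. D_y = -15  [AC ∥ DB ∩ CB ∥ AD]
   → D = (6, -15)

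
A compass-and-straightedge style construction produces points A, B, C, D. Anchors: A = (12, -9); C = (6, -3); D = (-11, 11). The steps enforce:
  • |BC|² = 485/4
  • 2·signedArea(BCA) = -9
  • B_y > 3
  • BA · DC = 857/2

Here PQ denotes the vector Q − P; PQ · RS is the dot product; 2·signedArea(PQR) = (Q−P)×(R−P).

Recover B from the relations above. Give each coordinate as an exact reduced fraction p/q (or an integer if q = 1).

B = (-5/2, 4)

1. B_x = -5/2  [BA · DC = 857/2 ∩ 2·signedArea(BCA) = -9]
2. B_y = 4  [BA · DC = 857/2 ∩ 2·signedArea(BCA) = -9]
   → B = (-5/2, 4)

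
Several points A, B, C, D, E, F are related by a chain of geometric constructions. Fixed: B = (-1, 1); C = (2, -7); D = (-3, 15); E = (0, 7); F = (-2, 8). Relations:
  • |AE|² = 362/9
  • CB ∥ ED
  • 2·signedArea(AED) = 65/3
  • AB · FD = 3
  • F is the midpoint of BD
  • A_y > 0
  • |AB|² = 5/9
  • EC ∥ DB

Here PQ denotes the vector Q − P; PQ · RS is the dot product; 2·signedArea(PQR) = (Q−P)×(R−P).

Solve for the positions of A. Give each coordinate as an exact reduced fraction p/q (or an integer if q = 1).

1. A_x = -1/3  [AB · FD = 3 ∩ 2·signedArea(AED) = 65/3]
2. A_y = 2/3  [AB · FD = 3 ∩ 2·signedArea(AED) = 65/3]
   → A = (-1/3, 2/3)

A = (-1/3, 2/3)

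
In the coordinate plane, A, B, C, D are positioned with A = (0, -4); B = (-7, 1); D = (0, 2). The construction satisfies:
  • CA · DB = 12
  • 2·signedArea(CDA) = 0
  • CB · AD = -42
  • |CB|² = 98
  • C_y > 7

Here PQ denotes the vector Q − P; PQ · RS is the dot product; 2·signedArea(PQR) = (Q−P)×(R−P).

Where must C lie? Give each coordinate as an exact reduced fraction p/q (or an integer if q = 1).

C = (0, 8)

1. C_x = 0  [2·signedArea(CDA) = 0 ∩ CA · DB = 12]
2. C_y = 8  [2·signedArea(CDA) = 0 ∩ CA · DB = 12]
   → C = (0, 8)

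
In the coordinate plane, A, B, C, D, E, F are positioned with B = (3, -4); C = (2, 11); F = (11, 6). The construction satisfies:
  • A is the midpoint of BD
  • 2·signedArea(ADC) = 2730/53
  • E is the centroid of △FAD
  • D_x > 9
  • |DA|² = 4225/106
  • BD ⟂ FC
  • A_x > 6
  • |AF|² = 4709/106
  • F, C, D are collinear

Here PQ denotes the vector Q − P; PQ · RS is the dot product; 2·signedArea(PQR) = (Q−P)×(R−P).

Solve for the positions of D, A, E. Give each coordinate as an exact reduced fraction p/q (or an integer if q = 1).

1. D_x = 484/53  [F, C, D are collinear ∩ BD ⟂ FC]
2. D_y = 373/53  [F, C, D are collinear ∩ BD ⟂ FC]
   → D = (484/53, 373/53)
3. A_x = 643/106  [A is the midpoint of BD]
4. A_y = 161/106  [A is the midpoint of BD]
   → A = (643/106, 161/106)
5. E_x = 2777/318  [E is the centroid of △FAD]
6. E_y = 1543/318  [E is the centroid of △FAD]
   → E = (2777/318, 1543/318)

A = (643/106, 161/106)
D = (484/53, 373/53)
E = (2777/318, 1543/318)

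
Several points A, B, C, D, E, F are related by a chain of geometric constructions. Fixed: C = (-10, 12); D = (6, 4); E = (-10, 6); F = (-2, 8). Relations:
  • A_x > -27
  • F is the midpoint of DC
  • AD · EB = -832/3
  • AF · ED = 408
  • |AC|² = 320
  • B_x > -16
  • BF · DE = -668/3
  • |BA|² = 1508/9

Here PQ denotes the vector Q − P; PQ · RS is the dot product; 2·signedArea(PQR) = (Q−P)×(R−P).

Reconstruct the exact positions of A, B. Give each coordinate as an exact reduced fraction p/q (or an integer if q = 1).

A = (-26, 20)
B = (-46/3, 38/3)

1. A_x = -26  [line -16·x + 2·y + -456 = 0 ∩ |AC|² = 320]
2. A_y = 20  [line -16·x + 2·y + -456 = 0 ∩ |AC|² = 320]
   → A = (-26, 20)
3. B_x = -46/3  [BF · DE = -668/3 ∩ AD · EB = -832/3]
4. B_y = 38/3  [BF · DE = -668/3 ∩ AD · EB = -832/3]
   → B = (-46/3, 38/3)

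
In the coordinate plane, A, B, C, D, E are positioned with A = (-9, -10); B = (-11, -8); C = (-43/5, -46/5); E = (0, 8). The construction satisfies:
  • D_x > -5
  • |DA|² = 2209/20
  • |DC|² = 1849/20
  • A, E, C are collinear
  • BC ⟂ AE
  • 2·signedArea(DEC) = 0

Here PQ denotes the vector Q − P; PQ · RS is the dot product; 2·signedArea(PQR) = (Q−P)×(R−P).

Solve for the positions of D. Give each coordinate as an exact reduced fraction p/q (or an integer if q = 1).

D = (-43/10, -3/5)

1. D_x = -43/10  [line 86/5·x + -43/5·y + 344/5 = 0 ∩ |DA|² = 2209/20]
2. D_y = -3/5  [line 86/5·x + -43/5·y + 344/5 = 0 ∩ |DA|² = 2209/20]
   → D = (-43/10, -3/5)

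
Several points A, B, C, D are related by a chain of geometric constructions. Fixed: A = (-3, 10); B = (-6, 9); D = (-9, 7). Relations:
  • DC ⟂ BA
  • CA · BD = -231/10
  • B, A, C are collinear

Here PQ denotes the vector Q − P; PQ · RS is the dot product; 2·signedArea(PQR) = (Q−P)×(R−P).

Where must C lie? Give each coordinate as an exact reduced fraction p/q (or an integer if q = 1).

C = (-93/10, 79/10)

1. C_x = -93/10  [B, A, C are collinear ∩ DC ⟂ BA]
2. C_y = 79/10  [B, A, C are collinear ∩ DC ⟂ BA]
   → C = (-93/10, 79/10)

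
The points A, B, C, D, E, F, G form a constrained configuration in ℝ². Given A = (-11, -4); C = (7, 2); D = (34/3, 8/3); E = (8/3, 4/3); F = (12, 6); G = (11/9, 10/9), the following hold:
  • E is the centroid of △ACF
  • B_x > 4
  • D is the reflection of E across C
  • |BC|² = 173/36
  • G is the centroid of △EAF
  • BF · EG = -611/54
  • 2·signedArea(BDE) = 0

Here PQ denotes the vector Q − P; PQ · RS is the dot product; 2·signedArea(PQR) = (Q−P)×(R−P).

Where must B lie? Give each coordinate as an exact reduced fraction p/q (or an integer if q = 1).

B = (29/6, 5/3)

1. B_x = 29/6  [2·signedArea(BDE) = 0 ∩ BF · EG = -611/54]
2. B_y = 5/3  [2·signedArea(BDE) = 0 ∩ BF · EG = -611/54]
   → B = (29/6, 5/3)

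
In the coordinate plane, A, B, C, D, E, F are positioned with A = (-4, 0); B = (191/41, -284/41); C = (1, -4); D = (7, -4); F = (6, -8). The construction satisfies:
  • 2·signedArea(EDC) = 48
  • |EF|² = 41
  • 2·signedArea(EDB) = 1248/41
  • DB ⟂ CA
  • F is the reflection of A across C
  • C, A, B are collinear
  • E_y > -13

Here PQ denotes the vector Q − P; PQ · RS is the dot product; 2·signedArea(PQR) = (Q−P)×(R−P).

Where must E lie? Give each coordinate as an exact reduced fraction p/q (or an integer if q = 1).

1. E_x = 11  [2·signedArea(EDC) = 48 ∩ 2·signedArea(EDB) = 1248/41]
2. E_y = -12  [2·signedArea(EDC) = 48 ∩ 2·signedArea(EDB) = 1248/41]
   → E = (11, -12)

E = (11, -12)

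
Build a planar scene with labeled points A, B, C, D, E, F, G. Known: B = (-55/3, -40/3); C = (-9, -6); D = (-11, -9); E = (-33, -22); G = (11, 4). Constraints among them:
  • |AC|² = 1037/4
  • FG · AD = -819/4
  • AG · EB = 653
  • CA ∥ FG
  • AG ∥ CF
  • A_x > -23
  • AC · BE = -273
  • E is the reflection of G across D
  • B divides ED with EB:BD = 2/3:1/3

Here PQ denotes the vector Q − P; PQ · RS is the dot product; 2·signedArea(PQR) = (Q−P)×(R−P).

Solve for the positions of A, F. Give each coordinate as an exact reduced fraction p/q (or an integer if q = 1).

1. A_x = -22  [line 44/3·x + 26/3·y + 457 = 0 ∩ |AC|² = 1037/4]
2. A_y = -31/2  [line 44/3·x + 26/3·y + 457 = 0 ∩ |AC|² = 1037/4]
   → A = (-22, -31/2)
3. F_x = 24  [CA ∥ FG ∩ AG ∥ CF]
4. F_y = 27/2  [CA ∥ FG ∩ AG ∥ CF]
   → F = (24, 27/2)

A = (-22, -31/2)
F = (24, 27/2)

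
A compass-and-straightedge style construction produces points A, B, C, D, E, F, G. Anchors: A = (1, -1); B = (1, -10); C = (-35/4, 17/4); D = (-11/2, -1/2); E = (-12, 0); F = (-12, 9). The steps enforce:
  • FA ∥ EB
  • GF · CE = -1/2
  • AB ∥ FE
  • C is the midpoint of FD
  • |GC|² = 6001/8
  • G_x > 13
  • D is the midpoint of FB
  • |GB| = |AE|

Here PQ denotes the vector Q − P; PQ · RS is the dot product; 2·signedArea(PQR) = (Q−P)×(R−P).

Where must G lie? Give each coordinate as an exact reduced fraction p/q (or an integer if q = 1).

G = (14, -11)

1. G_x = 14  [line 13/4·x + 17/4·y + 5/4 = 0 ∩ |GC|² = 6001/8]
2. G_y = -11  [line 13/4·x + 17/4·y + 5/4 = 0 ∩ |GC|² = 6001/8]
   → G = (14, -11)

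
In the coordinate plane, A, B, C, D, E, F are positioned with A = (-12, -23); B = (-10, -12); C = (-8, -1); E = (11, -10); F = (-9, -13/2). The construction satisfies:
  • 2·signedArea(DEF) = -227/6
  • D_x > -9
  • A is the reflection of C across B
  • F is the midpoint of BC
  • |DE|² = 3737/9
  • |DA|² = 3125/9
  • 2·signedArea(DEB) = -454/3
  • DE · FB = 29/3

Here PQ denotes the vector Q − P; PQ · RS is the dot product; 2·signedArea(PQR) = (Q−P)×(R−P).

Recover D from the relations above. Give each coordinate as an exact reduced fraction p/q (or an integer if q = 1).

D = (-26/3, -14/3)

1. D_x = -26/3  [2·signedArea(DEF) = -227/6 ∩ DE · FB = 29/3]
2. D_y = -14/3  [2·signedArea(DEF) = -227/6 ∩ DE · FB = 29/3]
   → D = (-26/3, -14/3)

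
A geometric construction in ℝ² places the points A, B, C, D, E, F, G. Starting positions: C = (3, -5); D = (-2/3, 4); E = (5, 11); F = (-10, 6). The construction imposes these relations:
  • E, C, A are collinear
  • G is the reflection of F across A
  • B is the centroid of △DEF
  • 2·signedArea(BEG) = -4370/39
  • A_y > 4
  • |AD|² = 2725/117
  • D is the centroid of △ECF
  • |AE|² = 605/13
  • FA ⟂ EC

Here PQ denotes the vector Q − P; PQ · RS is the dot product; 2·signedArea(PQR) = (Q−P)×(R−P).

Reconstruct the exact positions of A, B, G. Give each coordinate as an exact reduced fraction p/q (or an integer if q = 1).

A = (54/13, 55/13)
B = (-17/9, 7)
G = (238/13, 32/13)

1. A_x = 54/13  [E, C, A are collinear ∩ FA ⟂ EC]
2. A_y = 55/13  [E, C, A are collinear ∩ FA ⟂ EC]
   → A = (54/13, 55/13)
3. B_x = -17/9  [B is the centroid of △DEF]
4. B_y = 7  [B is the centroid of △DEF]
   → B = (-17/9, 7)
5. G_x = 238/13  [G is the reflection of F across A]
6. G_y = 32/13  [G is the reflection of F across A]
   → G = (238/13, 32/13)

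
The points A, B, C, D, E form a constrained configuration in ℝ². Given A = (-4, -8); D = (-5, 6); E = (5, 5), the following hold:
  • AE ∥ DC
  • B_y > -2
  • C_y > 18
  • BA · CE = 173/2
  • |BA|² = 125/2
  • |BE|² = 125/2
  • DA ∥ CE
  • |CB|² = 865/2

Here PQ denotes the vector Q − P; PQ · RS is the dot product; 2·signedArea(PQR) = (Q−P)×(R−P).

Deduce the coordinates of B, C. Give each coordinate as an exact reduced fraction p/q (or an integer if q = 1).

B = (1/2, -3/2)
C = (4, 19)

1. C_x = 4  [DA ∥ CE ∩ AE ∥ DC]
2. C_y = 19  [DA ∥ CE ∩ AE ∥ DC]
   → C = (4, 19)
3. B_x = 1/2  [line -1·x + 14·y + 43/2 = 0 ∩ |BA|² = 125/2]
4. B_y = -3/2  [line -1·x + 14·y + 43/2 = 0 ∩ |BA|² = 125/2]
   → B = (1/2, -3/2)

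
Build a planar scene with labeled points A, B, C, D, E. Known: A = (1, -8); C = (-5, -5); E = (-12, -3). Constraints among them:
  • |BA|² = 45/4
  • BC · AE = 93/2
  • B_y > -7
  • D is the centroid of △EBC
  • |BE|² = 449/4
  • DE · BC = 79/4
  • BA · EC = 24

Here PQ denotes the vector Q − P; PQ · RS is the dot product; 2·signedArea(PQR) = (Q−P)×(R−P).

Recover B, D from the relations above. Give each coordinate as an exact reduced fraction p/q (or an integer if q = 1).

1. B_x = -2  [BA · EC = 24 ∩ BC · AE = 93/2]
2. B_y = -13/2  [BA · EC = 24 ∩ BC · AE = 93/2]
   → B = (-2, -13/2)
3. D_x = -19/3  [D is the centroid of △EBC]
4. D_y = -29/6  [D is the centroid of △EBC]
   → D = (-19/3, -29/6)

B = (-2, -13/2)
D = (-19/3, -29/6)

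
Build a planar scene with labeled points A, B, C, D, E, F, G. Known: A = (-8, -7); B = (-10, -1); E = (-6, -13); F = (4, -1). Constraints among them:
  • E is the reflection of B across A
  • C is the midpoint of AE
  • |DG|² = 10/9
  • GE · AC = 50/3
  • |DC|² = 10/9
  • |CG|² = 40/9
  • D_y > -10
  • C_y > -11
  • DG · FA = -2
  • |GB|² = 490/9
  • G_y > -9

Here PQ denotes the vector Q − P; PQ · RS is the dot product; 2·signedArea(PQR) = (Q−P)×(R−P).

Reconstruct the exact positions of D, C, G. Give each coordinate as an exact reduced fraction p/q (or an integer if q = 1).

C = (-7, -10)
D = (-22/3, -9)
G = (-23/3, -8)

1. C_x = -7  [C is the midpoint of AE]
2. C_y = -10  [C is the midpoint of AE]
   → C = (-7, -10)
3. G_x = -23/3  [line -1·x + 3·y + 49/3 = 0 ∩ |GB|² = 490/9]
4. G_y = -8  [line -1·x + 3·y + 49/3 = 0 ∩ |GB|² = 490/9]
   → G = (-23/3, -8)
5. D_x = -22/3  [line 12·x + 6·y + 142 = 0 ∩ |DC|² = 10/9]
6. D_y = -9  [line 12·x + 6·y + 142 = 0 ∩ |DC|² = 10/9]
   → D = (-22/3, -9)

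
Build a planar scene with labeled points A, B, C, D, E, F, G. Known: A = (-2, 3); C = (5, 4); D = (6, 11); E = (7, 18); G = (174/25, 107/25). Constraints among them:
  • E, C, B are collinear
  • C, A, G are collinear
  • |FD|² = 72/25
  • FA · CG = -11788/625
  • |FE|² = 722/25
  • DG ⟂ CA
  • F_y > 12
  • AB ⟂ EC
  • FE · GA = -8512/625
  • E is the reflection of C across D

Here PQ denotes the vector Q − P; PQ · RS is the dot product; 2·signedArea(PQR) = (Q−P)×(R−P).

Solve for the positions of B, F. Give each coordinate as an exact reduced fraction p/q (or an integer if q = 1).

B = (118/25, 51/25)
F = (156/25, 317/25)

1. B_x = 118/25  [E, C, B are collinear ∩ AB ⟂ EC]
2. B_y = 51/25  [E, C, B are collinear ∩ AB ⟂ EC]
   → B = (118/25, 51/25)
3. F_x = 156/25  [line -49/25·x + -7/25·y + 9863/625 = 0 ∩ |FD|² = 72/25]
4. F_y = 317/25  [line -49/25·x + -7/25·y + 9863/625 = 0 ∩ |FD|² = 72/25]
   → F = (156/25, 317/25)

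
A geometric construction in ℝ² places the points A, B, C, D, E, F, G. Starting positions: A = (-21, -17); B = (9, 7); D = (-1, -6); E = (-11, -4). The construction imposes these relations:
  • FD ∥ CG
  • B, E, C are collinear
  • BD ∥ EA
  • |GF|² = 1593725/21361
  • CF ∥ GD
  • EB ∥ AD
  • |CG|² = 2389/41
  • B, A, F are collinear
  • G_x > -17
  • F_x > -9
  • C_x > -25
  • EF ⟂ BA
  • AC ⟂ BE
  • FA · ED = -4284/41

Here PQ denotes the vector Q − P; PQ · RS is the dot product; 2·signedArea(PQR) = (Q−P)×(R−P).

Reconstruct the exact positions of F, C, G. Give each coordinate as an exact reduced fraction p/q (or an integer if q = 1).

1. F_x = -351/41  [B, A, F are collinear ∩ EF ⟂ BA]
2. F_y = -289/41  [B, A, F are collinear ∩ EF ⟂ BA]
   → F = (-351/41, -289/41)
3. C_x = -12591/521  [B, E, C are collinear ∩ AC ⟂ BE]
4. C_y = -5857/521  [B, E, C are collinear ∩ AC ⟂ BE]
   → C = (-12591/521, -5857/521)
5. G_x = -354721/21361  [CF ∥ GD ∩ FD ∥ CG]
6. G_y = -217734/21361  [CF ∥ GD ∩ FD ∥ CG]
   → G = (-354721/21361, -217734/21361)

C = (-12591/521, -5857/521)
F = (-351/41, -289/41)
G = (-354721/21361, -217734/21361)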